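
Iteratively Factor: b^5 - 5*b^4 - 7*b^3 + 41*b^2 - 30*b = (b)*(b^4 - 5*b^3 - 7*b^2 + 41*b - 30) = b*(b + 3)*(b^3 - 8*b^2 + 17*b - 10) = b*(b - 5)*(b + 3)*(b^2 - 3*b + 2) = b*(b - 5)*(b - 1)*(b + 3)*(b - 2)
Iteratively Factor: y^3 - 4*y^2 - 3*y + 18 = (y - 3)*(y^2 - y - 6) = (y - 3)^2*(y + 2)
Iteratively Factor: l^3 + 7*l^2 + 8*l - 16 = (l + 4)*(l^2 + 3*l - 4) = (l + 4)^2*(l - 1)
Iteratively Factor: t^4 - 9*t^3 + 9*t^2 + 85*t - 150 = (t + 3)*(t^3 - 12*t^2 + 45*t - 50) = (t - 5)*(t + 3)*(t^2 - 7*t + 10) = (t - 5)^2*(t + 3)*(t - 2)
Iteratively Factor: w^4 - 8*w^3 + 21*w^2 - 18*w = (w - 2)*(w^3 - 6*w^2 + 9*w) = (w - 3)*(w - 2)*(w^2 - 3*w) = (w - 3)^2*(w - 2)*(w)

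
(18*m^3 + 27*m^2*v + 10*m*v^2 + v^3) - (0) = 18*m^3 + 27*m^2*v + 10*m*v^2 + v^3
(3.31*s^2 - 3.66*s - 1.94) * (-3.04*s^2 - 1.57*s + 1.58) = -10.0624*s^4 + 5.9297*s^3 + 16.8736*s^2 - 2.737*s - 3.0652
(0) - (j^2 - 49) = 49 - j^2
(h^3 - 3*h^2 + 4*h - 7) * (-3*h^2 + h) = -3*h^5 + 10*h^4 - 15*h^3 + 25*h^2 - 7*h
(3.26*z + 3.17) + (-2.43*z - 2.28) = 0.83*z + 0.89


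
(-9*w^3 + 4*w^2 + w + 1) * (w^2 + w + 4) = -9*w^5 - 5*w^4 - 31*w^3 + 18*w^2 + 5*w + 4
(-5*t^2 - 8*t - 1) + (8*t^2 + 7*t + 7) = 3*t^2 - t + 6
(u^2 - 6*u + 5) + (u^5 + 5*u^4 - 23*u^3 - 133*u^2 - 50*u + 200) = u^5 + 5*u^4 - 23*u^3 - 132*u^2 - 56*u + 205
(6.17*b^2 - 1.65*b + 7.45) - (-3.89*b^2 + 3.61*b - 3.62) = 10.06*b^2 - 5.26*b + 11.07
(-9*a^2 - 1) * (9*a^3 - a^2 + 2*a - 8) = -81*a^5 + 9*a^4 - 27*a^3 + 73*a^2 - 2*a + 8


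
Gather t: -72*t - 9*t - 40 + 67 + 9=36 - 81*t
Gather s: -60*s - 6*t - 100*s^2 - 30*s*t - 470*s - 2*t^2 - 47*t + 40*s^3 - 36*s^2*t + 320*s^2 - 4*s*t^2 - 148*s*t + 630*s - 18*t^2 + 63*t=40*s^3 + s^2*(220 - 36*t) + s*(-4*t^2 - 178*t + 100) - 20*t^2 + 10*t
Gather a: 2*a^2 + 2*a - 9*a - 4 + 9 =2*a^2 - 7*a + 5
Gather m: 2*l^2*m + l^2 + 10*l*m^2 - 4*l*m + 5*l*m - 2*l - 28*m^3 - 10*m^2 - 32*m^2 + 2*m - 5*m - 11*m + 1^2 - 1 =l^2 - 2*l - 28*m^3 + m^2*(10*l - 42) + m*(2*l^2 + l - 14)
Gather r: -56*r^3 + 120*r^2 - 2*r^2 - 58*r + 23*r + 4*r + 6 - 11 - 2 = -56*r^3 + 118*r^2 - 31*r - 7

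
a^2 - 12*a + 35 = (a - 7)*(a - 5)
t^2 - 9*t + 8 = (t - 8)*(t - 1)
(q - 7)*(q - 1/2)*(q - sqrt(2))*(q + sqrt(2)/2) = q^4 - 15*q^3/2 - sqrt(2)*q^3/2 + 5*q^2/2 + 15*sqrt(2)*q^2/4 - 7*sqrt(2)*q/4 + 15*q/2 - 7/2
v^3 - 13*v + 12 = (v - 3)*(v - 1)*(v + 4)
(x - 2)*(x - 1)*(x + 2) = x^3 - x^2 - 4*x + 4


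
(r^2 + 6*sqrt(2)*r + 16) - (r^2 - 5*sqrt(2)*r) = 11*sqrt(2)*r + 16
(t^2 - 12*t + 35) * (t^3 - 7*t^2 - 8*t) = t^5 - 19*t^4 + 111*t^3 - 149*t^2 - 280*t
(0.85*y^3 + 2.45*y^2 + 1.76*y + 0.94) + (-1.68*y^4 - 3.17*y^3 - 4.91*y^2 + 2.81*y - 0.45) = -1.68*y^4 - 2.32*y^3 - 2.46*y^2 + 4.57*y + 0.49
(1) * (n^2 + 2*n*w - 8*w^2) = n^2 + 2*n*w - 8*w^2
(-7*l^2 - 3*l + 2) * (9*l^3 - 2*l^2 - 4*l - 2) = -63*l^5 - 13*l^4 + 52*l^3 + 22*l^2 - 2*l - 4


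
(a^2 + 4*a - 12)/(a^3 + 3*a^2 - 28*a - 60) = (a - 2)/(a^2 - 3*a - 10)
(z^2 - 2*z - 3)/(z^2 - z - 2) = (z - 3)/(z - 2)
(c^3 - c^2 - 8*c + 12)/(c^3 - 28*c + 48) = (c^2 + c - 6)/(c^2 + 2*c - 24)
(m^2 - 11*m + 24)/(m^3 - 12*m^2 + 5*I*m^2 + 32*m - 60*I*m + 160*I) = (m - 3)/(m^2 + m*(-4 + 5*I) - 20*I)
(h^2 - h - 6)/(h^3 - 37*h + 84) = (h + 2)/(h^2 + 3*h - 28)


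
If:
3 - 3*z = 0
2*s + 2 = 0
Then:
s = -1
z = 1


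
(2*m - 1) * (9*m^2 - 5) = 18*m^3 - 9*m^2 - 10*m + 5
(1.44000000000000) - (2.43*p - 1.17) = 2.61 - 2.43*p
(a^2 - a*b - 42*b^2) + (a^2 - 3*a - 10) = 2*a^2 - a*b - 3*a - 42*b^2 - 10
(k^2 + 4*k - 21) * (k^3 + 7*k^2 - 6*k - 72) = k^5 + 11*k^4 + k^3 - 243*k^2 - 162*k + 1512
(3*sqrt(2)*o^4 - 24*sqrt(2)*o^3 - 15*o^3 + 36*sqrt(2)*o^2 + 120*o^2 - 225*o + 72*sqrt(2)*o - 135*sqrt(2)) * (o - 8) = 3*sqrt(2)*o^5 - 48*sqrt(2)*o^4 - 15*o^4 + 240*o^3 + 228*sqrt(2)*o^3 - 1185*o^2 - 216*sqrt(2)*o^2 - 711*sqrt(2)*o + 1800*o + 1080*sqrt(2)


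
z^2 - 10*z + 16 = (z - 8)*(z - 2)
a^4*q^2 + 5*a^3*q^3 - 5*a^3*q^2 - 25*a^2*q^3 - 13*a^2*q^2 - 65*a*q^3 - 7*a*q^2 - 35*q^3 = (a - 7)*(a + 5*q)*(a*q + q)^2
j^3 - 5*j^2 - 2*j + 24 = (j - 4)*(j - 3)*(j + 2)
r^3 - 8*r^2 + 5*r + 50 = (r - 5)^2*(r + 2)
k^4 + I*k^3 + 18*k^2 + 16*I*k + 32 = (k - 4*I)*(k - I)*(k + 2*I)*(k + 4*I)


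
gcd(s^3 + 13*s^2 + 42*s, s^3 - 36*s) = s^2 + 6*s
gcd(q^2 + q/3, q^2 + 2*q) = q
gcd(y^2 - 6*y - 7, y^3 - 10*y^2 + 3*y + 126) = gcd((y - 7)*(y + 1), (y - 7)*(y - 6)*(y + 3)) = y - 7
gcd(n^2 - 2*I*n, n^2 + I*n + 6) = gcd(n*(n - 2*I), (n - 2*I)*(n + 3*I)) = n - 2*I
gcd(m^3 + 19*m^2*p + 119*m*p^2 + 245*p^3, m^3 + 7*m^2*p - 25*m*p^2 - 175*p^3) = m^2 + 12*m*p + 35*p^2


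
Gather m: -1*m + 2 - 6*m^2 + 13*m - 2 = -6*m^2 + 12*m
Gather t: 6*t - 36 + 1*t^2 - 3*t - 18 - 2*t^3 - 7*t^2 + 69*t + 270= -2*t^3 - 6*t^2 + 72*t + 216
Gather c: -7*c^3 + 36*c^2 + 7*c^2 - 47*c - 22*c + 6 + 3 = -7*c^3 + 43*c^2 - 69*c + 9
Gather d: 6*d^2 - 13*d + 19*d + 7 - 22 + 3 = 6*d^2 + 6*d - 12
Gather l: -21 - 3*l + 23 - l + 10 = 12 - 4*l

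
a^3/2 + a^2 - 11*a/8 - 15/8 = (a/2 + 1/2)*(a - 3/2)*(a + 5/2)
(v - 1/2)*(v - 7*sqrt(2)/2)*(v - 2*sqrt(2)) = v^3 - 11*sqrt(2)*v^2/2 - v^2/2 + 11*sqrt(2)*v/4 + 14*v - 7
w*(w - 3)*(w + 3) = w^3 - 9*w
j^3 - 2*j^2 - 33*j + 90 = (j - 5)*(j - 3)*(j + 6)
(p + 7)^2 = p^2 + 14*p + 49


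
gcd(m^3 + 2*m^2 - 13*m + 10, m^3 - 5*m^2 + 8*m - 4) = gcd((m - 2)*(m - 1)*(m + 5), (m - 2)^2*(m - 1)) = m^2 - 3*m + 2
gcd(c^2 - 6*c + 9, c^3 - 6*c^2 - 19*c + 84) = c - 3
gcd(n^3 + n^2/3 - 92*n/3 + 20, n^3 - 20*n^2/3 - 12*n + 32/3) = n - 2/3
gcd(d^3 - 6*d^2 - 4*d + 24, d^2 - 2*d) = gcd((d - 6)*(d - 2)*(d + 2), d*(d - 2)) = d - 2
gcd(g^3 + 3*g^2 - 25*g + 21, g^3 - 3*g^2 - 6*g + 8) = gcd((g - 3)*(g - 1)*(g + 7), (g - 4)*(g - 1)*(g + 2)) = g - 1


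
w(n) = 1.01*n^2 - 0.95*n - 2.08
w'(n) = 2.02*n - 0.95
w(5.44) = 22.64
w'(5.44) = 10.04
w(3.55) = 7.28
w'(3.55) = 6.22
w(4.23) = 11.97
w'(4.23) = 7.59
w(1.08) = -1.93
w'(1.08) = 1.23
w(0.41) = -2.30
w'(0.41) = -0.12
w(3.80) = 8.89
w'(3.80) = 6.73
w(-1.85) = 3.13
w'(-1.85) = -4.69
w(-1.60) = 2.03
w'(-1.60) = -4.18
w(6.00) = 28.58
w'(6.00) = 11.17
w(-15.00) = 239.42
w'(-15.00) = -31.25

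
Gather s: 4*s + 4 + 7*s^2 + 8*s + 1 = 7*s^2 + 12*s + 5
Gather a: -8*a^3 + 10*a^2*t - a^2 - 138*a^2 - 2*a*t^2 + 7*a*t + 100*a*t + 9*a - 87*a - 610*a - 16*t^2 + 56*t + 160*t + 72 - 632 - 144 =-8*a^3 + a^2*(10*t - 139) + a*(-2*t^2 + 107*t - 688) - 16*t^2 + 216*t - 704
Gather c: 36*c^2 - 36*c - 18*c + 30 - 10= 36*c^2 - 54*c + 20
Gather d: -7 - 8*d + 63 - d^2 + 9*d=-d^2 + d + 56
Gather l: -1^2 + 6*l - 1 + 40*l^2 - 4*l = 40*l^2 + 2*l - 2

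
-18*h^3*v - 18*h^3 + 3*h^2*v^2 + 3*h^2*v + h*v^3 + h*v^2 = (-3*h + v)*(6*h + v)*(h*v + h)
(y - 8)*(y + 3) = y^2 - 5*y - 24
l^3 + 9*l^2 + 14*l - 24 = (l - 1)*(l + 4)*(l + 6)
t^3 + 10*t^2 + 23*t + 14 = (t + 1)*(t + 2)*(t + 7)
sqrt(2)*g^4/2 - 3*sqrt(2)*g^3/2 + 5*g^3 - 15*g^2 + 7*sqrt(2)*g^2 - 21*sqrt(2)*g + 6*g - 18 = (g - 3)*(g + sqrt(2))*(g + 3*sqrt(2))*(sqrt(2)*g/2 + 1)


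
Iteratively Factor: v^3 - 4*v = (v - 2)*(v^2 + 2*v) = (v - 2)*(v + 2)*(v)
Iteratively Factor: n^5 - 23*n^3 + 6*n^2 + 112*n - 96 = (n - 1)*(n^4 + n^3 - 22*n^2 - 16*n + 96) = (n - 1)*(n + 4)*(n^3 - 3*n^2 - 10*n + 24) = (n - 2)*(n - 1)*(n + 4)*(n^2 - n - 12) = (n - 2)*(n - 1)*(n + 3)*(n + 4)*(n - 4)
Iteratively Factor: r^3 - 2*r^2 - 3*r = (r + 1)*(r^2 - 3*r) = r*(r + 1)*(r - 3)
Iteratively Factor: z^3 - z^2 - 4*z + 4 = (z - 1)*(z^2 - 4) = (z - 2)*(z - 1)*(z + 2)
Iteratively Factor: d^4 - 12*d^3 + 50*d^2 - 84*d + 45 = (d - 3)*(d^3 - 9*d^2 + 23*d - 15) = (d - 3)^2*(d^2 - 6*d + 5) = (d - 3)^2*(d - 1)*(d - 5)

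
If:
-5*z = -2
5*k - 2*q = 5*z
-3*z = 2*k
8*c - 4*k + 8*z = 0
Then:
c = -7/10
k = -3/5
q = -5/2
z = 2/5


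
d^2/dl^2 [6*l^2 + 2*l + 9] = 12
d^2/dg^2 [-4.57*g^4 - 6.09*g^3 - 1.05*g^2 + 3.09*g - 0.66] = -54.84*g^2 - 36.54*g - 2.1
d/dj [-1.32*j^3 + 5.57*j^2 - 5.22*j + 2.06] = -3.96*j^2 + 11.14*j - 5.22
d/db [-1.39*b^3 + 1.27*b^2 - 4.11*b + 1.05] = -4.17*b^2 + 2.54*b - 4.11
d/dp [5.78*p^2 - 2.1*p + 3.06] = 11.56*p - 2.1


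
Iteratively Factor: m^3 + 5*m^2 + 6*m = (m + 2)*(m^2 + 3*m) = (m + 2)*(m + 3)*(m)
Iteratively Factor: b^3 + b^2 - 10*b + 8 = (b - 2)*(b^2 + 3*b - 4) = (b - 2)*(b + 4)*(b - 1)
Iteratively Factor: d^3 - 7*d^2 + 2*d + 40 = (d - 5)*(d^2 - 2*d - 8) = (d - 5)*(d - 4)*(d + 2)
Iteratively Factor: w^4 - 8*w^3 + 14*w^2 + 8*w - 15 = (w + 1)*(w^3 - 9*w^2 + 23*w - 15) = (w - 3)*(w + 1)*(w^2 - 6*w + 5) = (w - 5)*(w - 3)*(w + 1)*(w - 1)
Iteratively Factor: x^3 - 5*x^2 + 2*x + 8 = (x - 4)*(x^2 - x - 2) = (x - 4)*(x - 2)*(x + 1)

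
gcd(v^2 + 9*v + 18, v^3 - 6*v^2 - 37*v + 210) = v + 6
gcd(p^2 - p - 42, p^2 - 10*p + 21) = p - 7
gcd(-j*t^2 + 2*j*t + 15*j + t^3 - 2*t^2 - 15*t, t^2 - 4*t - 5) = t - 5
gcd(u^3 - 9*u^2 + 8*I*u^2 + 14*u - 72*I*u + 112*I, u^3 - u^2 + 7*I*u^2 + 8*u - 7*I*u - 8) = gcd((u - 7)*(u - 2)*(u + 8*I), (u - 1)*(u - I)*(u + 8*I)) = u + 8*I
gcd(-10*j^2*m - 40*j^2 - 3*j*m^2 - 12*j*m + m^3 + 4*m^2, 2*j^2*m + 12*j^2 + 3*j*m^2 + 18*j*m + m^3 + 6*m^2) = 2*j + m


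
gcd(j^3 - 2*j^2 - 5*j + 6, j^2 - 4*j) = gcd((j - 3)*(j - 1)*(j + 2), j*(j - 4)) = 1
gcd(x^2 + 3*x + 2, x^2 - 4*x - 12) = x + 2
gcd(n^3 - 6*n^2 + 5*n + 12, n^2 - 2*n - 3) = n^2 - 2*n - 3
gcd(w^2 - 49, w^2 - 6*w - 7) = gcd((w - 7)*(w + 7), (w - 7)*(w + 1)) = w - 7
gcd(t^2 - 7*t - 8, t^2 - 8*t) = t - 8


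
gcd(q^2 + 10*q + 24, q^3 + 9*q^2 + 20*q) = q + 4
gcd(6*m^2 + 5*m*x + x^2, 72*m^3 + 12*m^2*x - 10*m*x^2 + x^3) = 2*m + x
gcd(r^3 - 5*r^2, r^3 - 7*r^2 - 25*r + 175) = r - 5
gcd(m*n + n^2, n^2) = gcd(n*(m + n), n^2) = n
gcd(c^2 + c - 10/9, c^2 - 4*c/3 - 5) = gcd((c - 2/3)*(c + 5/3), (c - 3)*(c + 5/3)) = c + 5/3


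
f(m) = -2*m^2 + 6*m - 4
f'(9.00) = -30.00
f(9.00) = -112.00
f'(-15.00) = 66.00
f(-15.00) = -544.00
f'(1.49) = 0.04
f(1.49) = 0.50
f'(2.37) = -3.48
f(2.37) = -1.01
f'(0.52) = 3.92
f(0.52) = -1.42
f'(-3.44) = 19.76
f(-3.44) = -48.31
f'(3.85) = -9.40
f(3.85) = -10.54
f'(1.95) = -1.80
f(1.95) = 0.09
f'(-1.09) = 10.36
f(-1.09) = -12.92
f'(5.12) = -14.48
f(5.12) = -25.71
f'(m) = 6 - 4*m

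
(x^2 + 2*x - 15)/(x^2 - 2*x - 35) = (x - 3)/(x - 7)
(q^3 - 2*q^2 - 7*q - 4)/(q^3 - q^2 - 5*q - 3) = (q - 4)/(q - 3)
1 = 1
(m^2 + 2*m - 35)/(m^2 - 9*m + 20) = (m + 7)/(m - 4)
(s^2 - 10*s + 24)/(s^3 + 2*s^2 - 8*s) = (s^2 - 10*s + 24)/(s*(s^2 + 2*s - 8))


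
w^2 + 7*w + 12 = (w + 3)*(w + 4)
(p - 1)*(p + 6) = p^2 + 5*p - 6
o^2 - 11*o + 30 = (o - 6)*(o - 5)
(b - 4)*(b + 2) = b^2 - 2*b - 8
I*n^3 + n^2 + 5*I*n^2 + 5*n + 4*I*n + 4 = (n + 1)*(n + 4)*(I*n + 1)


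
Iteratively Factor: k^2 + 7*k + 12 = (k + 3)*(k + 4)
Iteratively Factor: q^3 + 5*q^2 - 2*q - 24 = (q - 2)*(q^2 + 7*q + 12) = (q - 2)*(q + 3)*(q + 4)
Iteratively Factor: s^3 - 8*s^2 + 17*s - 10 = (s - 1)*(s^2 - 7*s + 10) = (s - 5)*(s - 1)*(s - 2)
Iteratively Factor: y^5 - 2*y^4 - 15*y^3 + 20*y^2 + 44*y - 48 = (y + 2)*(y^4 - 4*y^3 - 7*y^2 + 34*y - 24) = (y - 1)*(y + 2)*(y^3 - 3*y^2 - 10*y + 24) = (y - 4)*(y - 1)*(y + 2)*(y^2 + y - 6) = (y - 4)*(y - 2)*(y - 1)*(y + 2)*(y + 3)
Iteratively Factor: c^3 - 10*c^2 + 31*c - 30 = (c - 5)*(c^2 - 5*c + 6) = (c - 5)*(c - 2)*(c - 3)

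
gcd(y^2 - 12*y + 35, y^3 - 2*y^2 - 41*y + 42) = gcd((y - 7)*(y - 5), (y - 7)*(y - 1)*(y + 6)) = y - 7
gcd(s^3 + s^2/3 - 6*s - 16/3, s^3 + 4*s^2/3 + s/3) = s + 1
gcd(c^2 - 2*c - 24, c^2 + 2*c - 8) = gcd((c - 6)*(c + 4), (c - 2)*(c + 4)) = c + 4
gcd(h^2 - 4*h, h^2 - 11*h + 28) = h - 4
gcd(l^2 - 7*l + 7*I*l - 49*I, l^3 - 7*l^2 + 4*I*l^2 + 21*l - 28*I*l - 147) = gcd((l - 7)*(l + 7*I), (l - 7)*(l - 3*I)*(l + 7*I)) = l^2 + l*(-7 + 7*I) - 49*I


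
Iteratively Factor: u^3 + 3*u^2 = (u)*(u^2 + 3*u) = u^2*(u + 3)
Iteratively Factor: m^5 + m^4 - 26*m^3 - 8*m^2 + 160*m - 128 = (m - 4)*(m^4 + 5*m^3 - 6*m^2 - 32*m + 32) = (m - 4)*(m + 4)*(m^3 + m^2 - 10*m + 8) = (m - 4)*(m + 4)^2*(m^2 - 3*m + 2) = (m - 4)*(m - 1)*(m + 4)^2*(m - 2)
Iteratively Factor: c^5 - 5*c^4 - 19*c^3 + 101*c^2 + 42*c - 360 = (c - 3)*(c^4 - 2*c^3 - 25*c^2 + 26*c + 120) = (c - 3)*(c + 4)*(c^3 - 6*c^2 - c + 30) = (c - 3)*(c + 2)*(c + 4)*(c^2 - 8*c + 15) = (c - 5)*(c - 3)*(c + 2)*(c + 4)*(c - 3)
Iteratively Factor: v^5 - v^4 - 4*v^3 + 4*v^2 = (v + 2)*(v^4 - 3*v^3 + 2*v^2) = v*(v + 2)*(v^3 - 3*v^2 + 2*v) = v*(v - 1)*(v + 2)*(v^2 - 2*v) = v^2*(v - 1)*(v + 2)*(v - 2)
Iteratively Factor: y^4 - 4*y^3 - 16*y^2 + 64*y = (y - 4)*(y^3 - 16*y) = (y - 4)*(y + 4)*(y^2 - 4*y) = y*(y - 4)*(y + 4)*(y - 4)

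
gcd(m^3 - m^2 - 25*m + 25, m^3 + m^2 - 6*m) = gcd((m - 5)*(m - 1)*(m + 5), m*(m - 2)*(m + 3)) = 1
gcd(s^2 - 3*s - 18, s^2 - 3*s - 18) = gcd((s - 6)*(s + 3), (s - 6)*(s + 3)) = s^2 - 3*s - 18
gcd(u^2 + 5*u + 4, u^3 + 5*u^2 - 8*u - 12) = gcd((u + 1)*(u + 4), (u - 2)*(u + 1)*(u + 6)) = u + 1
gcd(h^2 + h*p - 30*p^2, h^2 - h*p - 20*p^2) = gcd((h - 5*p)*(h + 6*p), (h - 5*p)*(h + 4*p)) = -h + 5*p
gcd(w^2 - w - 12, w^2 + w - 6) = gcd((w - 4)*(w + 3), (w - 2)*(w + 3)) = w + 3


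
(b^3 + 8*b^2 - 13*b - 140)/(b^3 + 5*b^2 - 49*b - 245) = (b - 4)/(b - 7)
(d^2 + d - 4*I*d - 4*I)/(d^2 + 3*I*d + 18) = (d^2 + d - 4*I*d - 4*I)/(d^2 + 3*I*d + 18)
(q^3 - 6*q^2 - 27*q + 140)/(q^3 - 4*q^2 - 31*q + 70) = (q - 4)/(q - 2)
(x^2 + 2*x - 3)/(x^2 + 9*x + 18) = (x - 1)/(x + 6)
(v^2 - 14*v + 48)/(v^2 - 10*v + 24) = (v - 8)/(v - 4)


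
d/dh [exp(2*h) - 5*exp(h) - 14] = (2*exp(h) - 5)*exp(h)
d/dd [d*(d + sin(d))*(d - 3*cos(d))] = d*(d + sin(d))*(3*sin(d) + 1) + d*(d - 3*cos(d))*(cos(d) + 1) + (d + sin(d))*(d - 3*cos(d))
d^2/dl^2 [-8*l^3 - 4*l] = -48*l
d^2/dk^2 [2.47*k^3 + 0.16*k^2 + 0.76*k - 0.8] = 14.82*k + 0.32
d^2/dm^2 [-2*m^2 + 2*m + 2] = -4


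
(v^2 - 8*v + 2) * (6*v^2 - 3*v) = 6*v^4 - 51*v^3 + 36*v^2 - 6*v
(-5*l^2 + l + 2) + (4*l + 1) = -5*l^2 + 5*l + 3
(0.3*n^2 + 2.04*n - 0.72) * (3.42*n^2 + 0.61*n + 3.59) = 1.026*n^4 + 7.1598*n^3 - 0.141*n^2 + 6.8844*n - 2.5848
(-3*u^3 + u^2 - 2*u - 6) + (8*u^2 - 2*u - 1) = -3*u^3 + 9*u^2 - 4*u - 7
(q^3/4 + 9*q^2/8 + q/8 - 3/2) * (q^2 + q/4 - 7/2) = q^5/4 + 19*q^4/16 - 15*q^3/32 - 173*q^2/32 - 13*q/16 + 21/4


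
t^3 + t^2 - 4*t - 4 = (t - 2)*(t + 1)*(t + 2)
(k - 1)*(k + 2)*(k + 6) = k^3 + 7*k^2 + 4*k - 12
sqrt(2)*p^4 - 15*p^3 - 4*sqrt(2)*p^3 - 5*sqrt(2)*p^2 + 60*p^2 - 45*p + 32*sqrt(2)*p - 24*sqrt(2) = (p - 3)*(p - 1)*(p - 8*sqrt(2))*(sqrt(2)*p + 1)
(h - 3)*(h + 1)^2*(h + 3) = h^4 + 2*h^3 - 8*h^2 - 18*h - 9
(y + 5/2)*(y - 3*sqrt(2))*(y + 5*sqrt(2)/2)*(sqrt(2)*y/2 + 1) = sqrt(2)*y^4/2 + y^3/2 + 5*sqrt(2)*y^3/4 - 8*sqrt(2)*y^2 + 5*y^2/4 - 20*sqrt(2)*y - 15*y - 75/2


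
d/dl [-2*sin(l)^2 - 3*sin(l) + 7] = -(4*sin(l) + 3)*cos(l)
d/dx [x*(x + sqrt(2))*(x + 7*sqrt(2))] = 3*x^2 + 16*sqrt(2)*x + 14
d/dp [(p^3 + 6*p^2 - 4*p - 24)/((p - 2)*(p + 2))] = 1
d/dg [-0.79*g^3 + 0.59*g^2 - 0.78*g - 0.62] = -2.37*g^2 + 1.18*g - 0.78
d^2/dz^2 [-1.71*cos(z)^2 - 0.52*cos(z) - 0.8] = 0.52*cos(z) + 3.42*cos(2*z)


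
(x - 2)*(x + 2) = x^2 - 4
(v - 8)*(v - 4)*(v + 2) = v^3 - 10*v^2 + 8*v + 64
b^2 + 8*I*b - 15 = (b + 3*I)*(b + 5*I)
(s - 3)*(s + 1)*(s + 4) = s^3 + 2*s^2 - 11*s - 12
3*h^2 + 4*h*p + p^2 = (h + p)*(3*h + p)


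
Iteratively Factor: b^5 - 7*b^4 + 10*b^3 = (b)*(b^4 - 7*b^3 + 10*b^2) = b*(b - 2)*(b^3 - 5*b^2) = b^2*(b - 2)*(b^2 - 5*b) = b^3*(b - 2)*(b - 5)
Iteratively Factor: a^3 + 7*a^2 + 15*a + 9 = (a + 3)*(a^2 + 4*a + 3) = (a + 3)^2*(a + 1)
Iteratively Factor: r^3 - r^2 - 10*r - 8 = (r - 4)*(r^2 + 3*r + 2) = (r - 4)*(r + 2)*(r + 1)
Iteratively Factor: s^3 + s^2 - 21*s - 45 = (s + 3)*(s^2 - 2*s - 15) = (s + 3)^2*(s - 5)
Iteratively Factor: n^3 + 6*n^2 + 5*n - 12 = (n + 4)*(n^2 + 2*n - 3) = (n - 1)*(n + 4)*(n + 3)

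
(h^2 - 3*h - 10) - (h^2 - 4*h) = h - 10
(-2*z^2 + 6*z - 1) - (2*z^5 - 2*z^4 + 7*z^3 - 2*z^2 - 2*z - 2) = -2*z^5 + 2*z^4 - 7*z^3 + 8*z + 1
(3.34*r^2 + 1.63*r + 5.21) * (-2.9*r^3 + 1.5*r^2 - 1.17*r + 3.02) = -9.686*r^5 + 0.283*r^4 - 16.5718*r^3 + 15.9947*r^2 - 1.1731*r + 15.7342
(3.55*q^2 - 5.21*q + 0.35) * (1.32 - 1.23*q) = -4.3665*q^3 + 11.0943*q^2 - 7.3077*q + 0.462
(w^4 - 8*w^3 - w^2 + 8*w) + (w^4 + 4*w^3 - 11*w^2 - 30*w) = 2*w^4 - 4*w^3 - 12*w^2 - 22*w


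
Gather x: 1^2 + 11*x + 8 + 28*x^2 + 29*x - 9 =28*x^2 + 40*x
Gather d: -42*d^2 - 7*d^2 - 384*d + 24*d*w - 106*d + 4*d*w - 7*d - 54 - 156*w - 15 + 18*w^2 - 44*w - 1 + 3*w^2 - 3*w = -49*d^2 + d*(28*w - 497) + 21*w^2 - 203*w - 70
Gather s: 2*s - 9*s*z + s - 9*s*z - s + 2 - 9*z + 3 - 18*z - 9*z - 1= s*(2 - 18*z) - 36*z + 4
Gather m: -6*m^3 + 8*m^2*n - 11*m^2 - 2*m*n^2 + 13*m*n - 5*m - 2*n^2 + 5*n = -6*m^3 + m^2*(8*n - 11) + m*(-2*n^2 + 13*n - 5) - 2*n^2 + 5*n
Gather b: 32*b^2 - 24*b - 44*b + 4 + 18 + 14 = 32*b^2 - 68*b + 36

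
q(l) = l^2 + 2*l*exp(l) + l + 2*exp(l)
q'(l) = 2*l*exp(l) + 2*l + 4*exp(l) + 1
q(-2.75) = 4.59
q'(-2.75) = -4.60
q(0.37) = 4.47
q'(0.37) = 8.60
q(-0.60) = 0.20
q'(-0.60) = 1.34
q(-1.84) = 1.28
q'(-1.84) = -2.63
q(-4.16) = 13.05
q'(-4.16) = -7.39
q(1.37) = 21.90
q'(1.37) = 30.26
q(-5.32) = 22.94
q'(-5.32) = -9.67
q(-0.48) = 0.39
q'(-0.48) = 1.92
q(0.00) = 2.00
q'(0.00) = 5.00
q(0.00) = 2.00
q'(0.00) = 5.00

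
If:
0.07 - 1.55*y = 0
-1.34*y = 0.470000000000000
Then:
No Solution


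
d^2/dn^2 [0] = 0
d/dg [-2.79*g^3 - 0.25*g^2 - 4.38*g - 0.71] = -8.37*g^2 - 0.5*g - 4.38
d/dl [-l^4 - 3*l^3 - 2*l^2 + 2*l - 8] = -4*l^3 - 9*l^2 - 4*l + 2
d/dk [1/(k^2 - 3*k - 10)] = (3 - 2*k)/(-k^2 + 3*k + 10)^2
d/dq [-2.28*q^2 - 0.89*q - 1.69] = -4.56*q - 0.89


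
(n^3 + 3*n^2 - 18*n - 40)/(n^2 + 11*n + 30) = (n^2 - 2*n - 8)/(n + 6)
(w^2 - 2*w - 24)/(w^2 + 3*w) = (w^2 - 2*w - 24)/(w*(w + 3))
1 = 1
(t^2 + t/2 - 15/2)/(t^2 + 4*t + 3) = (t - 5/2)/(t + 1)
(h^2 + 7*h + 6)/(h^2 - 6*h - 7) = (h + 6)/(h - 7)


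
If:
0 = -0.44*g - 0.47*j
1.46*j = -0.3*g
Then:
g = 0.00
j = 0.00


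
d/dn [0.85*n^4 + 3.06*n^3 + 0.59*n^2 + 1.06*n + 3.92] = 3.4*n^3 + 9.18*n^2 + 1.18*n + 1.06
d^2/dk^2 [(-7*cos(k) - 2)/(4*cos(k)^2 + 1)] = (128*(1 - cos(k)^2)^2 + 112*cos(k)^5 - 392*cos(k)^3 + 32*cos(k)^2 + 175*cos(k) - 112)/(4*cos(k)^2 + 1)^3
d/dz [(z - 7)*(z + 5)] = 2*z - 2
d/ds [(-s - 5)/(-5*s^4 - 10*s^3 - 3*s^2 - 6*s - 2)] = (5*s^4 + 10*s^3 + 3*s^2 + 6*s - 2*(s + 5)*(10*s^3 + 15*s^2 + 3*s + 3) + 2)/(5*s^4 + 10*s^3 + 3*s^2 + 6*s + 2)^2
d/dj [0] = 0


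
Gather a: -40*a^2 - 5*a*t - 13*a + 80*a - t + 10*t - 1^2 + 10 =-40*a^2 + a*(67 - 5*t) + 9*t + 9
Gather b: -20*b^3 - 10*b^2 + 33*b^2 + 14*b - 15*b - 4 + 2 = -20*b^3 + 23*b^2 - b - 2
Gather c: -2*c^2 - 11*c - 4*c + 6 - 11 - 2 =-2*c^2 - 15*c - 7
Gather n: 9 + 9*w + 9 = 9*w + 18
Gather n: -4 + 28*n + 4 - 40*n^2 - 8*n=-40*n^2 + 20*n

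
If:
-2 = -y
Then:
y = 2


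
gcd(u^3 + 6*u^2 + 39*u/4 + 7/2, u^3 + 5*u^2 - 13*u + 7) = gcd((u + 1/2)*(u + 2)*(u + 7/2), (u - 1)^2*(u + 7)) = 1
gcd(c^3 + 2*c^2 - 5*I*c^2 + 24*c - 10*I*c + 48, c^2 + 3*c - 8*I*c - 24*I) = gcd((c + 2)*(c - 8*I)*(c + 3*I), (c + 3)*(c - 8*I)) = c - 8*I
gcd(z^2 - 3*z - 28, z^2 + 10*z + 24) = z + 4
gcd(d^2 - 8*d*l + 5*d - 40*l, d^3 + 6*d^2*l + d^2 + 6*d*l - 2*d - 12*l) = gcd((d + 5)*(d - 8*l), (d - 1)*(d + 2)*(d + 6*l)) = 1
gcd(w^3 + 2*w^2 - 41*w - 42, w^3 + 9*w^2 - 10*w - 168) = w + 7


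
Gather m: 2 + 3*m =3*m + 2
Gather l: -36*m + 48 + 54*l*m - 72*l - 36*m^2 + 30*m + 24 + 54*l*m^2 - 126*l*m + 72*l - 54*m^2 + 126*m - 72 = l*(54*m^2 - 72*m) - 90*m^2 + 120*m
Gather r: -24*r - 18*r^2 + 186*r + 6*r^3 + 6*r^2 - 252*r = 6*r^3 - 12*r^2 - 90*r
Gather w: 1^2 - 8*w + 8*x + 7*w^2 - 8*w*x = 7*w^2 + w*(-8*x - 8) + 8*x + 1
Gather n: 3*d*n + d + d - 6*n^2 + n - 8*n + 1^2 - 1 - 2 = 2*d - 6*n^2 + n*(3*d - 7) - 2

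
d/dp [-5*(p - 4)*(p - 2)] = 30 - 10*p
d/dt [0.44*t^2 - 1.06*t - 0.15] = 0.88*t - 1.06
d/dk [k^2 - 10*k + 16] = 2*k - 10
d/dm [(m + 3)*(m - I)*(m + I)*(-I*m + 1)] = -4*I*m^3 + m^2*(3 - 9*I) + 2*m*(3 - I) + 1 - 3*I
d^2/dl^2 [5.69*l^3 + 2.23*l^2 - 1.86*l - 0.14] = 34.14*l + 4.46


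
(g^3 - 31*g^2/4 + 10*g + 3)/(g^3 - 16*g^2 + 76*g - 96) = (g + 1/4)/(g - 8)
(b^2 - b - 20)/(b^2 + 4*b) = (b - 5)/b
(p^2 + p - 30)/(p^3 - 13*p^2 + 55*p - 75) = (p + 6)/(p^2 - 8*p + 15)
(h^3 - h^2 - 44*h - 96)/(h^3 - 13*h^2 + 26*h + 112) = (h^2 + 7*h + 12)/(h^2 - 5*h - 14)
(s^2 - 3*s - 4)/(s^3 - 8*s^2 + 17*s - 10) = (s^2 - 3*s - 4)/(s^3 - 8*s^2 + 17*s - 10)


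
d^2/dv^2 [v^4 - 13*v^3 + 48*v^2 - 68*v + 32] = 12*v^2 - 78*v + 96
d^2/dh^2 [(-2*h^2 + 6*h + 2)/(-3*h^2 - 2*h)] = 4*(-33*h^3 - 27*h^2 - 18*h - 4)/(h^3*(27*h^3 + 54*h^2 + 36*h + 8))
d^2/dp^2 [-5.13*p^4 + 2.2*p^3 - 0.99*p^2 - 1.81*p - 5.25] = -61.56*p^2 + 13.2*p - 1.98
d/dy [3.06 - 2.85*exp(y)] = -2.85*exp(y)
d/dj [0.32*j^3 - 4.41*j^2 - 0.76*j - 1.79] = 0.96*j^2 - 8.82*j - 0.76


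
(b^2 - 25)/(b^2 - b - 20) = (b + 5)/(b + 4)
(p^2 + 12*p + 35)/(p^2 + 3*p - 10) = (p + 7)/(p - 2)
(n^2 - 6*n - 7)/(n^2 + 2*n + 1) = (n - 7)/(n + 1)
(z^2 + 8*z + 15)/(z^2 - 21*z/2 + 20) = 2*(z^2 + 8*z + 15)/(2*z^2 - 21*z + 40)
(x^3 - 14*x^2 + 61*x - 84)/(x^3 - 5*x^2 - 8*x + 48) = (x^2 - 10*x + 21)/(x^2 - x - 12)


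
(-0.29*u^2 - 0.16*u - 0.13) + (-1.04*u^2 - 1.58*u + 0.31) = -1.33*u^2 - 1.74*u + 0.18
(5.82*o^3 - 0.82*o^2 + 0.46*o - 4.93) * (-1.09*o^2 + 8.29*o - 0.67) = -6.3438*o^5 + 49.1416*o^4 - 11.1986*o^3 + 9.7365*o^2 - 41.1779*o + 3.3031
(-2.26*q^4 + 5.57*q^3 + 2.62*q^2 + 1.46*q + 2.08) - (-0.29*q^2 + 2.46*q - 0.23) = -2.26*q^4 + 5.57*q^3 + 2.91*q^2 - 1.0*q + 2.31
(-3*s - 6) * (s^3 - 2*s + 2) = -3*s^4 - 6*s^3 + 6*s^2 + 6*s - 12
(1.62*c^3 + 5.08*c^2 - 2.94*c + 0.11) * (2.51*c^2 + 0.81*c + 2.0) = 4.0662*c^5 + 14.063*c^4 - 0.0245999999999986*c^3 + 8.0547*c^2 - 5.7909*c + 0.22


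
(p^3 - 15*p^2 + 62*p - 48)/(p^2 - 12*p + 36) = (p^2 - 9*p + 8)/(p - 6)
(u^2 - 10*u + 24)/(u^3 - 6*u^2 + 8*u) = (u - 6)/(u*(u - 2))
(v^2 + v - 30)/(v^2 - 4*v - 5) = (v + 6)/(v + 1)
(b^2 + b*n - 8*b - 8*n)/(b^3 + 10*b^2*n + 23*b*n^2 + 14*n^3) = (b - 8)/(b^2 + 9*b*n + 14*n^2)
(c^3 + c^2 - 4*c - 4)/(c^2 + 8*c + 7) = (c^2 - 4)/(c + 7)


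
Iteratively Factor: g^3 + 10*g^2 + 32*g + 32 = (g + 4)*(g^2 + 6*g + 8) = (g + 2)*(g + 4)*(g + 4)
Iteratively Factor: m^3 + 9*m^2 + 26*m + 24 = (m + 4)*(m^2 + 5*m + 6) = (m + 2)*(m + 4)*(m + 3)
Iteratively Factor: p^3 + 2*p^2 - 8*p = (p)*(p^2 + 2*p - 8) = p*(p - 2)*(p + 4)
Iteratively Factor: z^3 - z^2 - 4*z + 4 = (z + 2)*(z^2 - 3*z + 2) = (z - 2)*(z + 2)*(z - 1)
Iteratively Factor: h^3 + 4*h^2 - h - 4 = (h - 1)*(h^2 + 5*h + 4) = (h - 1)*(h + 1)*(h + 4)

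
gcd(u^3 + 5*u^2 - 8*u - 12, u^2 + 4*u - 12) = u^2 + 4*u - 12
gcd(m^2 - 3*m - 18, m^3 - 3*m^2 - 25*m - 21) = m + 3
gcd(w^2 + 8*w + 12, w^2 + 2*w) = w + 2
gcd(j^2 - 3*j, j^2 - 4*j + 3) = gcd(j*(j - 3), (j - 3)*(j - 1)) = j - 3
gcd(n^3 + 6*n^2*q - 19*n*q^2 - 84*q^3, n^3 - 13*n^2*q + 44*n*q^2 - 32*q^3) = -n + 4*q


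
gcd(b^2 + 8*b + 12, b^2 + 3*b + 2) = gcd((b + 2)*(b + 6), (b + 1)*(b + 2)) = b + 2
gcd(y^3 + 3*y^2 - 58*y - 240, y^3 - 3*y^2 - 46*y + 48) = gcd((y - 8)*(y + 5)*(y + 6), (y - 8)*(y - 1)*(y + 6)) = y^2 - 2*y - 48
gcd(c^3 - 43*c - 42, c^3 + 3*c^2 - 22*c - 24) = c^2 + 7*c + 6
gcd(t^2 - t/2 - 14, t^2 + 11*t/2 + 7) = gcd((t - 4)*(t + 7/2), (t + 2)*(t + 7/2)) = t + 7/2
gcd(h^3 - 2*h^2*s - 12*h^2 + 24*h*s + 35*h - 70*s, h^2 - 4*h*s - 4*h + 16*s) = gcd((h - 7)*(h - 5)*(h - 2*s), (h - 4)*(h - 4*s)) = 1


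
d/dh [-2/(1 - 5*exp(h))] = -10*exp(h)/(5*exp(h) - 1)^2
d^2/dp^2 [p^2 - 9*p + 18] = 2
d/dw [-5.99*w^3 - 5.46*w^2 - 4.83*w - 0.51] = -17.97*w^2 - 10.92*w - 4.83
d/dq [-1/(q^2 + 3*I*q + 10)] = (2*q + 3*I)/(q^2 + 3*I*q + 10)^2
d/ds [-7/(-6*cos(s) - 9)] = 14*sin(s)/(3*(2*cos(s) + 3)^2)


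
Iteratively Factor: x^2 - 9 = (x - 3)*(x + 3)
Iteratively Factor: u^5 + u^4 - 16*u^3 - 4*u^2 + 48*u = (u - 3)*(u^4 + 4*u^3 - 4*u^2 - 16*u) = u*(u - 3)*(u^3 + 4*u^2 - 4*u - 16) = u*(u - 3)*(u + 2)*(u^2 + 2*u - 8) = u*(u - 3)*(u + 2)*(u + 4)*(u - 2)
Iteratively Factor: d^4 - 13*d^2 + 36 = (d + 2)*(d^3 - 2*d^2 - 9*d + 18) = (d + 2)*(d + 3)*(d^2 - 5*d + 6) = (d - 2)*(d + 2)*(d + 3)*(d - 3)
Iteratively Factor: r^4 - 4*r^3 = (r - 4)*(r^3) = r*(r - 4)*(r^2) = r^2*(r - 4)*(r)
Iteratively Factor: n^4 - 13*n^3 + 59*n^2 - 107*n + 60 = (n - 5)*(n^3 - 8*n^2 + 19*n - 12) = (n - 5)*(n - 1)*(n^2 - 7*n + 12) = (n - 5)*(n - 3)*(n - 1)*(n - 4)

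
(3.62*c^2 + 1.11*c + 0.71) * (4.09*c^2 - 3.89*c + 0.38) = 14.8058*c^4 - 9.5419*c^3 - 0.0384000000000011*c^2 - 2.3401*c + 0.2698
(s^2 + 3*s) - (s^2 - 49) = 3*s + 49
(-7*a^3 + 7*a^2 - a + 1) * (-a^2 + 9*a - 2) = 7*a^5 - 70*a^4 + 78*a^3 - 24*a^2 + 11*a - 2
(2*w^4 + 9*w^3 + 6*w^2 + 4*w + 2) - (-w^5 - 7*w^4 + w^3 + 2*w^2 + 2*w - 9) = w^5 + 9*w^4 + 8*w^3 + 4*w^2 + 2*w + 11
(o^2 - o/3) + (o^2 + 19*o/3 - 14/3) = 2*o^2 + 6*o - 14/3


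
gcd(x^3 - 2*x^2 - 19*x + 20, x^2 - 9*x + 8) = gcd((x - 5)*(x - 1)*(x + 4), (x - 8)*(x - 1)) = x - 1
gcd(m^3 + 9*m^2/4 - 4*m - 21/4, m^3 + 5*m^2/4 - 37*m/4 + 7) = m - 7/4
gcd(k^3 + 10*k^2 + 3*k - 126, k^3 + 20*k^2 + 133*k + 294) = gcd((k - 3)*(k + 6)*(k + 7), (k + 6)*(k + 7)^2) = k^2 + 13*k + 42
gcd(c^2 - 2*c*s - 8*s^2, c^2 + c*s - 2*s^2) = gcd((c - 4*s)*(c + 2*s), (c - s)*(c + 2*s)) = c + 2*s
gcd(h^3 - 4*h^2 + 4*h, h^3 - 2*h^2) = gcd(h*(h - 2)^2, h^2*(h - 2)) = h^2 - 2*h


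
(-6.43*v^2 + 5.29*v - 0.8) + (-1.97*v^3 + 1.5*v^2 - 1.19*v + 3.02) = -1.97*v^3 - 4.93*v^2 + 4.1*v + 2.22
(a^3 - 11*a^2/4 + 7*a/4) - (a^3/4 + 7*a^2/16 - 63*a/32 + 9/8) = 3*a^3/4 - 51*a^2/16 + 119*a/32 - 9/8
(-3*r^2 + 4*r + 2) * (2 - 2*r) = 6*r^3 - 14*r^2 + 4*r + 4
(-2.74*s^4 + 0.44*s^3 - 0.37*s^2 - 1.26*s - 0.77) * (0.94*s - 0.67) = -2.5756*s^5 + 2.2494*s^4 - 0.6426*s^3 - 0.9365*s^2 + 0.1204*s + 0.5159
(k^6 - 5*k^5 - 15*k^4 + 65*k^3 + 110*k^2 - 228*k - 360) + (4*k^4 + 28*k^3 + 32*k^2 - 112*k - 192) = k^6 - 5*k^5 - 11*k^4 + 93*k^3 + 142*k^2 - 340*k - 552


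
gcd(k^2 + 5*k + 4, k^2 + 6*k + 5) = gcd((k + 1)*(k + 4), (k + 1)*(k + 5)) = k + 1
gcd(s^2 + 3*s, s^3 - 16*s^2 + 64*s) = s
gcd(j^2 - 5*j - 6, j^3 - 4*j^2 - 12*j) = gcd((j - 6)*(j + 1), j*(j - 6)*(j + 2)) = j - 6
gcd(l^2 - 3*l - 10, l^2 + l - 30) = l - 5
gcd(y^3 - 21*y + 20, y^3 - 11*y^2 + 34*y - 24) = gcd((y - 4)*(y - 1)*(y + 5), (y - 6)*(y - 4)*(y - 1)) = y^2 - 5*y + 4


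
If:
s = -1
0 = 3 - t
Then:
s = -1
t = 3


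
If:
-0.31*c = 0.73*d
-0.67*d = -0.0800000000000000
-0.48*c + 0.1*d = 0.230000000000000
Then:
No Solution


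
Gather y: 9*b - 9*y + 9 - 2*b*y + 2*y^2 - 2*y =9*b + 2*y^2 + y*(-2*b - 11) + 9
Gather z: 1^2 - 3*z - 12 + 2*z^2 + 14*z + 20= 2*z^2 + 11*z + 9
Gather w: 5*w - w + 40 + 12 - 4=4*w + 48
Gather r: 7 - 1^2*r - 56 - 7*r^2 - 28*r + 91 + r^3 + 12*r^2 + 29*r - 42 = r^3 + 5*r^2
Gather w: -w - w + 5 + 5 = 10 - 2*w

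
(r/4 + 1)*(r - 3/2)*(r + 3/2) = r^3/4 + r^2 - 9*r/16 - 9/4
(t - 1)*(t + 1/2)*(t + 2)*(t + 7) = t^4 + 17*t^3/2 + 9*t^2 - 23*t/2 - 7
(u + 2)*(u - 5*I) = u^2 + 2*u - 5*I*u - 10*I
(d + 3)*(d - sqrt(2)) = d^2 - sqrt(2)*d + 3*d - 3*sqrt(2)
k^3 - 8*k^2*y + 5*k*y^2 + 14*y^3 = (k - 7*y)*(k - 2*y)*(k + y)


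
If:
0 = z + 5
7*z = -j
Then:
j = 35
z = -5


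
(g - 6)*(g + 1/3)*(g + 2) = g^3 - 11*g^2/3 - 40*g/3 - 4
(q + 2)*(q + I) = q^2 + 2*q + I*q + 2*I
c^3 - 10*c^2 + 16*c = c*(c - 8)*(c - 2)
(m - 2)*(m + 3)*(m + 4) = m^3 + 5*m^2 - 2*m - 24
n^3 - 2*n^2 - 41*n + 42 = (n - 7)*(n - 1)*(n + 6)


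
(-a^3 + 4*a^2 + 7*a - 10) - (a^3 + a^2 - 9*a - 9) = -2*a^3 + 3*a^2 + 16*a - 1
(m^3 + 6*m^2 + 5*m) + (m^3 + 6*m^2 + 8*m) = 2*m^3 + 12*m^2 + 13*m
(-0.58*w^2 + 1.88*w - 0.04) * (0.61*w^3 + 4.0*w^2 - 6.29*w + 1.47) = -0.3538*w^5 - 1.1732*w^4 + 11.1438*w^3 - 12.8378*w^2 + 3.0152*w - 0.0588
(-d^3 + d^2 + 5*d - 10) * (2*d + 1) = -2*d^4 + d^3 + 11*d^2 - 15*d - 10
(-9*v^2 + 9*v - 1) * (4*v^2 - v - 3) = -36*v^4 + 45*v^3 + 14*v^2 - 26*v + 3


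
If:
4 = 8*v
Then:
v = 1/2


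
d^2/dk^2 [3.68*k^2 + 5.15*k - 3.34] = 7.36000000000000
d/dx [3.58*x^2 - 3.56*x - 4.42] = 7.16*x - 3.56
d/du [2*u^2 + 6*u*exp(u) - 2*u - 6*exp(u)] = 6*u*exp(u) + 4*u - 2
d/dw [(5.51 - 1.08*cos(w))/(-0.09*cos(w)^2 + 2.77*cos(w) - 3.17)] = (0.0972*cos(w)^2 - 0.9918*cos(w) + 11.8391)*sin(w)/(0.0081*cos(w)^4 - 0.4986*cos(w)^3 + 8.2435*cos(w)^2 - 17.5618*cos(w) + 10.0489)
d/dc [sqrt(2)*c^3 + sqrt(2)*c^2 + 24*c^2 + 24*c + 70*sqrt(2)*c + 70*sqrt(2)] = 3*sqrt(2)*c^2 + 2*sqrt(2)*c + 48*c + 24 + 70*sqrt(2)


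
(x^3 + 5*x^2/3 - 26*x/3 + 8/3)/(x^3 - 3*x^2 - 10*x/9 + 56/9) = 3*(3*x^2 + 11*x - 4)/(9*x^2 - 9*x - 28)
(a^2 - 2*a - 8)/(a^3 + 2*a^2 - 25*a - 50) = (a - 4)/(a^2 - 25)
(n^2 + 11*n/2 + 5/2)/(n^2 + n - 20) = (n + 1/2)/(n - 4)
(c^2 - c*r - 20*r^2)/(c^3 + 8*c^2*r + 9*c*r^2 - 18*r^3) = (c^2 - c*r - 20*r^2)/(c^3 + 8*c^2*r + 9*c*r^2 - 18*r^3)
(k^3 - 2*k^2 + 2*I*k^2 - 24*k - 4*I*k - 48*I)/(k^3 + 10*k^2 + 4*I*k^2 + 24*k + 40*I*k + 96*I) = (k^2 + k*(-6 + 2*I) - 12*I)/(k^2 + k*(6 + 4*I) + 24*I)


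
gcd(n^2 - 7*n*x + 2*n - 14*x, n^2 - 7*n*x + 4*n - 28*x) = -n + 7*x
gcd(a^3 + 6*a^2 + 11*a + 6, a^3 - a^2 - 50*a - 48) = a + 1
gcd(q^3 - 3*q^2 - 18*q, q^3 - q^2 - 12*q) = q^2 + 3*q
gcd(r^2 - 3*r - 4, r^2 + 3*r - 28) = r - 4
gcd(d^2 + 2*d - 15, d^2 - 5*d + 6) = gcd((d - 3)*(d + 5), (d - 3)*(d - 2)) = d - 3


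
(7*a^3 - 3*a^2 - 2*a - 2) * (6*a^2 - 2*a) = 42*a^5 - 32*a^4 - 6*a^3 - 8*a^2 + 4*a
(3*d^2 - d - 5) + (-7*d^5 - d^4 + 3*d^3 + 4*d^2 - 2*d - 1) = -7*d^5 - d^4 + 3*d^3 + 7*d^2 - 3*d - 6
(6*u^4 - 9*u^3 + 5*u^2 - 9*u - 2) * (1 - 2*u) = -12*u^5 + 24*u^4 - 19*u^3 + 23*u^2 - 5*u - 2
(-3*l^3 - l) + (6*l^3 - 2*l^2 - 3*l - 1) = 3*l^3 - 2*l^2 - 4*l - 1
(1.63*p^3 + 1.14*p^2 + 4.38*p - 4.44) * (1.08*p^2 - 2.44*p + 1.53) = 1.7604*p^5 - 2.746*p^4 + 4.4427*p^3 - 13.7382*p^2 + 17.535*p - 6.7932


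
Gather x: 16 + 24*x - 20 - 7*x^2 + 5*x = -7*x^2 + 29*x - 4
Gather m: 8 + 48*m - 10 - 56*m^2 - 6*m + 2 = -56*m^2 + 42*m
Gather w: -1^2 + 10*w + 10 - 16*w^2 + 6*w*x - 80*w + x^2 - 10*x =-16*w^2 + w*(6*x - 70) + x^2 - 10*x + 9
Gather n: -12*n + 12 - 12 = -12*n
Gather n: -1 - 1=-2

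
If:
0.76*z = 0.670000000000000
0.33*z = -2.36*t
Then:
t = -0.12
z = 0.88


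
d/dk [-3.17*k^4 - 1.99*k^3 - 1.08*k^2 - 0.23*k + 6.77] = -12.68*k^3 - 5.97*k^2 - 2.16*k - 0.23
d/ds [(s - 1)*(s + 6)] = 2*s + 5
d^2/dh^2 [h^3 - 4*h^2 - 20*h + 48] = 6*h - 8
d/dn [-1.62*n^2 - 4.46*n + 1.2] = -3.24*n - 4.46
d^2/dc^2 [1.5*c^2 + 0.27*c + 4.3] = 3.00000000000000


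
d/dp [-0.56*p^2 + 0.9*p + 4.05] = 0.9 - 1.12*p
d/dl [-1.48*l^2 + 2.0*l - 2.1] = 2.0 - 2.96*l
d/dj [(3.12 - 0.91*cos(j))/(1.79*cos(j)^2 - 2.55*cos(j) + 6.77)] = (-1.6289*cos(j)^2 + 11.1696*cos(j) - 1.7953)*sin(j)/(3.2041*cos(j)^4 - 9.129*cos(j)^3 + 30.7391*cos(j)^2 - 34.527*cos(j) + 45.8329)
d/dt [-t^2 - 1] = -2*t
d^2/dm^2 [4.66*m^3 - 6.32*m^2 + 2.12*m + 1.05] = 27.96*m - 12.64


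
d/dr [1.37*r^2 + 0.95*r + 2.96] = 2.74*r + 0.95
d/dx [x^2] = 2*x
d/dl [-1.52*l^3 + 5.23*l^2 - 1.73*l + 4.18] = -4.56*l^2 + 10.46*l - 1.73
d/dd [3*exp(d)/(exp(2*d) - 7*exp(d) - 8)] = 3*(-exp(2*d) - 8)*exp(d)/(exp(4*d) - 14*exp(3*d) + 33*exp(2*d) + 112*exp(d) + 64)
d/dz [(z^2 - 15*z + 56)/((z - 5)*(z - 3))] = (7*z^2 - 82*z + 223)/(z^4 - 16*z^3 + 94*z^2 - 240*z + 225)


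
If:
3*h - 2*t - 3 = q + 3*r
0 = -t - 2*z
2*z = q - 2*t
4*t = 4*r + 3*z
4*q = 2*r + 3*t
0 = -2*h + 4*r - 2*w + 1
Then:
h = 1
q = 0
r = 0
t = 0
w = -1/2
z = 0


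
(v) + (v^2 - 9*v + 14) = v^2 - 8*v + 14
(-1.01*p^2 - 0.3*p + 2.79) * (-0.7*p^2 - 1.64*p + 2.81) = 0.707*p^4 + 1.8664*p^3 - 4.2991*p^2 - 5.4186*p + 7.8399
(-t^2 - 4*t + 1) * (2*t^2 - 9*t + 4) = -2*t^4 + t^3 + 34*t^2 - 25*t + 4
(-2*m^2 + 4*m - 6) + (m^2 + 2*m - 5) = -m^2 + 6*m - 11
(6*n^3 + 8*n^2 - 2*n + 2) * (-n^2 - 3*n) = -6*n^5 - 26*n^4 - 22*n^3 + 4*n^2 - 6*n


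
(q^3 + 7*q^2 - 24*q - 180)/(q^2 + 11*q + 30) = (q^2 + q - 30)/(q + 5)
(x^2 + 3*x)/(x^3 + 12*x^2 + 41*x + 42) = x/(x^2 + 9*x + 14)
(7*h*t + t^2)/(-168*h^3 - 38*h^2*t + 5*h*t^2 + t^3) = t/(-24*h^2 - 2*h*t + t^2)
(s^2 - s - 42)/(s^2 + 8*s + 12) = (s - 7)/(s + 2)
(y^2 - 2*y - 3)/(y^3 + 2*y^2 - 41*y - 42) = (y - 3)/(y^2 + y - 42)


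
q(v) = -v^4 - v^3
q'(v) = -4*v^3 - 3*v^2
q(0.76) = -0.77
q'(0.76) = -3.49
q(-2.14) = -11.17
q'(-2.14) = 25.46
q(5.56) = -1127.53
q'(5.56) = -780.26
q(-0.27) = 0.01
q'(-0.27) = -0.14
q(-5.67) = -851.27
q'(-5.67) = 632.69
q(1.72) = -13.84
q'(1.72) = -29.23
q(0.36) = -0.06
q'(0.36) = -0.58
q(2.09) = -28.21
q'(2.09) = -49.62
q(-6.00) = -1080.00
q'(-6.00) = 756.00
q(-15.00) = -47250.00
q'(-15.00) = 12825.00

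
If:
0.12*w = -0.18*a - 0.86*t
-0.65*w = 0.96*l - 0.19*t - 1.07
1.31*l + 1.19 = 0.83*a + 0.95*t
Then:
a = 3.86634504939122 - 1.15343618017636*w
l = 0.954422237537331 - 0.656919189241725*w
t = 0.101881991199703*w - 0.809235010337698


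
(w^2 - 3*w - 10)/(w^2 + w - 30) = (w + 2)/(w + 6)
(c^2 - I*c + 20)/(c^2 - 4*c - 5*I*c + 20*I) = (c + 4*I)/(c - 4)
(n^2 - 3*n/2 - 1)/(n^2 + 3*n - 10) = (n + 1/2)/(n + 5)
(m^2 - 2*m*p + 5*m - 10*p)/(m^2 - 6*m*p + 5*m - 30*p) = (-m + 2*p)/(-m + 6*p)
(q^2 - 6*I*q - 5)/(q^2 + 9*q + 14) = (q^2 - 6*I*q - 5)/(q^2 + 9*q + 14)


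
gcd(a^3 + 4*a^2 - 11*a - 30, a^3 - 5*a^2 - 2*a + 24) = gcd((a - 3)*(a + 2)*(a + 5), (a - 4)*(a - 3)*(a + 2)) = a^2 - a - 6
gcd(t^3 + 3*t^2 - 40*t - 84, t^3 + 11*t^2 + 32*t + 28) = t^2 + 9*t + 14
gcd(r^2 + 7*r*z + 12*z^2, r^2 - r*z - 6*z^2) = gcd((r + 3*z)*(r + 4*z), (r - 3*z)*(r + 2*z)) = 1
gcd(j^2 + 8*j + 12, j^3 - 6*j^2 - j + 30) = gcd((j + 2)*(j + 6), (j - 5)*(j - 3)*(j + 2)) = j + 2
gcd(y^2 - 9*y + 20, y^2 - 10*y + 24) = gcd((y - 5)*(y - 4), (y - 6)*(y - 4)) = y - 4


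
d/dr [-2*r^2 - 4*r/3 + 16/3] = -4*r - 4/3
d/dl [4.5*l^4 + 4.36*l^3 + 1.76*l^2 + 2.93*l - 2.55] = 18.0*l^3 + 13.08*l^2 + 3.52*l + 2.93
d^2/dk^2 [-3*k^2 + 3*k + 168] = -6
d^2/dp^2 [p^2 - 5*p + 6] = 2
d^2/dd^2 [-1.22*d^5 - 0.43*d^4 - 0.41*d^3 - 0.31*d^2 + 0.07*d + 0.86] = -24.4*d^3 - 5.16*d^2 - 2.46*d - 0.62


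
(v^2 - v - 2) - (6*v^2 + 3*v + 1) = -5*v^2 - 4*v - 3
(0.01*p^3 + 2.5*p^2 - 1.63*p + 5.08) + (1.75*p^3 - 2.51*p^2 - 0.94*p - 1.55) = 1.76*p^3 - 0.00999999999999979*p^2 - 2.57*p + 3.53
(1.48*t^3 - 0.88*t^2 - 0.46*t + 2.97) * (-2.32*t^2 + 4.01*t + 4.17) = -3.4336*t^5 + 7.9764*t^4 + 3.71*t^3 - 12.4046*t^2 + 9.9915*t + 12.3849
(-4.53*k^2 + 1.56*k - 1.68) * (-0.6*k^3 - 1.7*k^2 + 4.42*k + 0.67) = 2.718*k^5 + 6.765*k^4 - 21.6666*k^3 + 6.7161*k^2 - 6.3804*k - 1.1256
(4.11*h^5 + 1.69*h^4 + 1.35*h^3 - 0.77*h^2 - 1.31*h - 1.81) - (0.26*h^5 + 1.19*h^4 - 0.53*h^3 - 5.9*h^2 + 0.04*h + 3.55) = 3.85*h^5 + 0.5*h^4 + 1.88*h^3 + 5.13*h^2 - 1.35*h - 5.36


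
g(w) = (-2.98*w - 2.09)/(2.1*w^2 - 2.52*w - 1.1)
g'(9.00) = 0.03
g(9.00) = -0.20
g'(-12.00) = 0.01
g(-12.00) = 0.10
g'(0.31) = 0.47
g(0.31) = 1.79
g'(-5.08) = 0.03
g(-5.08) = 0.20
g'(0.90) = 3.95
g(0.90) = 2.86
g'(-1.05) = -0.29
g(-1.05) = 0.27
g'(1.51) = 1865.67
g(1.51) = 56.33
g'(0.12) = -0.45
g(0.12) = 1.78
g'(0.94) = 4.53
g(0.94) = 3.03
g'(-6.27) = 0.02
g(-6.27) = 0.17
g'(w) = (2.52 - 4.2*w)*(-2.98*w - 2.09)/(2.1*w^2 - 2.52*w - 1.1)^2 - 2.98/(2.1*w^2 - 2.52*w - 1.1) = (6.258*w^2 + 8.778*w - 1.9888)/(4.41*w^4 - 10.584*w^3 + 1.7304*w^2 + 5.544*w + 1.21)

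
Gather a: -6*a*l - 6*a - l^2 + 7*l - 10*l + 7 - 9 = a*(-6*l - 6) - l^2 - 3*l - 2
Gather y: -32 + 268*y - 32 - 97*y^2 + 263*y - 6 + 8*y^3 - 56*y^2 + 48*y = 8*y^3 - 153*y^2 + 579*y - 70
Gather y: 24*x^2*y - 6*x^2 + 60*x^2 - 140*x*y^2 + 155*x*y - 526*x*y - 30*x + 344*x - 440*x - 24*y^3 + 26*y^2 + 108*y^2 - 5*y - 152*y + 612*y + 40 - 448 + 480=54*x^2 - 126*x - 24*y^3 + y^2*(134 - 140*x) + y*(24*x^2 - 371*x + 455) + 72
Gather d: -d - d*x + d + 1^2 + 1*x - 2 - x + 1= -d*x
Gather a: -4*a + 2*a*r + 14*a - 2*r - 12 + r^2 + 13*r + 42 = a*(2*r + 10) + r^2 + 11*r + 30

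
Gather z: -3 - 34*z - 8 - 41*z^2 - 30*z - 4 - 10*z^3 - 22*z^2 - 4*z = -10*z^3 - 63*z^2 - 68*z - 15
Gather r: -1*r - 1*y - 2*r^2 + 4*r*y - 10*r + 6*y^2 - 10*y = -2*r^2 + r*(4*y - 11) + 6*y^2 - 11*y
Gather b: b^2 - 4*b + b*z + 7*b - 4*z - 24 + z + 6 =b^2 + b*(z + 3) - 3*z - 18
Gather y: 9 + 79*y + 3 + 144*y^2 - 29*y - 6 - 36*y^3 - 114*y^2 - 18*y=-36*y^3 + 30*y^2 + 32*y + 6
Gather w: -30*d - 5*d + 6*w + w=-35*d + 7*w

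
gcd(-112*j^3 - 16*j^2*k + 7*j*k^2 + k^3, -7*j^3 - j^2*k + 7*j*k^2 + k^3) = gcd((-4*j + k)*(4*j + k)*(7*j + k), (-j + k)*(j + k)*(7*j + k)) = 7*j + k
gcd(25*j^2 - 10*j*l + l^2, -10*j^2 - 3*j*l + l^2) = 5*j - l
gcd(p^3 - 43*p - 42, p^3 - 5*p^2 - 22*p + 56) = p - 7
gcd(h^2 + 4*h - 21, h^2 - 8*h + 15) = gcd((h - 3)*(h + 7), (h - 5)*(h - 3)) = h - 3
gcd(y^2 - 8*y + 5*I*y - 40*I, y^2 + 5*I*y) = y + 5*I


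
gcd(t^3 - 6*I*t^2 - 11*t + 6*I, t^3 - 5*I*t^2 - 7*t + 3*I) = t^2 - 4*I*t - 3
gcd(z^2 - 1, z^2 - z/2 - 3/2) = z + 1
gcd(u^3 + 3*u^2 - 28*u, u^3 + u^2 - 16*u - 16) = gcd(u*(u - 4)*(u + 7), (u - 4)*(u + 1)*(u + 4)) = u - 4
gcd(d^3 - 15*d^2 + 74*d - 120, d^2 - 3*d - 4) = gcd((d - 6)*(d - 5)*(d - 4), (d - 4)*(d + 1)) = d - 4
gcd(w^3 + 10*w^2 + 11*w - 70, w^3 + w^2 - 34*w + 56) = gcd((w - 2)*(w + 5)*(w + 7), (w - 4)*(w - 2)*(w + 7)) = w^2 + 5*w - 14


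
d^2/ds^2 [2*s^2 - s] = 4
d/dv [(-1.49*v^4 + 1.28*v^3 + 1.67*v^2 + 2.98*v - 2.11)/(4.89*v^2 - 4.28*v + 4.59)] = (-14.5722*v^5 + 25.3908*v^4 - 38.3132*v^3 - 4.0942*v^2 + 35.9664*v + 4.6474)/(23.9121*v^4 - 41.8584*v^3 + 63.2086*v^2 - 39.2904*v + 21.0681)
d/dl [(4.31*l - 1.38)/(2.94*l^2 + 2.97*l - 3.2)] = (-12.6714*l^2 + 8.1144*l - 9.6934)/(8.6436*l^4 + 17.4636*l^3 - 9.9951*l^2 - 19.008*l + 10.24)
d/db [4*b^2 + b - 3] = 8*b + 1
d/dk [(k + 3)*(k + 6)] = 2*k + 9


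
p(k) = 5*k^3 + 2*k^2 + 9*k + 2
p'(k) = 15*k^2 + 4*k + 9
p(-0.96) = -9.22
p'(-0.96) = 18.98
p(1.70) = 47.64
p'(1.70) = 59.15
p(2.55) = 120.86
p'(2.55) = 116.74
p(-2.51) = -87.06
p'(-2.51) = 93.46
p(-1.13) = -12.83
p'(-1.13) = 23.63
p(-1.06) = -11.25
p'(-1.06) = 21.61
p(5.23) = 819.05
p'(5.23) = 440.21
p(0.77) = 12.40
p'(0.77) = 20.97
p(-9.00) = -3562.00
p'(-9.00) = 1188.00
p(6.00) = 1208.00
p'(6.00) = 573.00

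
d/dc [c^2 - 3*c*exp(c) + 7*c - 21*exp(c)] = -3*c*exp(c) + 2*c - 24*exp(c) + 7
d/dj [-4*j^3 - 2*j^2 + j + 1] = -12*j^2 - 4*j + 1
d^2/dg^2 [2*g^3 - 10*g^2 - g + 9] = 12*g - 20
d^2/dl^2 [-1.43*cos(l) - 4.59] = 1.43*cos(l)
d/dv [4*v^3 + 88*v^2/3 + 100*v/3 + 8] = 12*v^2 + 176*v/3 + 100/3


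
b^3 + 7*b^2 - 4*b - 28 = (b - 2)*(b + 2)*(b + 7)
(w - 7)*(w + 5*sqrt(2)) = w^2 - 7*w + 5*sqrt(2)*w - 35*sqrt(2)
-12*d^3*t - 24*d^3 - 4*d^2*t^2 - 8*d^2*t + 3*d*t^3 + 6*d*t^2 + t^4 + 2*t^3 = (-2*d + t)*(2*d + t)*(3*d + t)*(t + 2)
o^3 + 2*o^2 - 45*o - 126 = (o - 7)*(o + 3)*(o + 6)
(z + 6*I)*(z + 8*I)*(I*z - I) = I*z^3 - 14*z^2 - I*z^2 + 14*z - 48*I*z + 48*I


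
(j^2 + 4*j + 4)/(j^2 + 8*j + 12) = (j + 2)/(j + 6)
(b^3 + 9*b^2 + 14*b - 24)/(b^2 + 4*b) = b + 5 - 6/b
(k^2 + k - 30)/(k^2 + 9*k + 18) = (k - 5)/(k + 3)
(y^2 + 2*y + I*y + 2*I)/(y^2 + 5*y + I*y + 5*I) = (y + 2)/(y + 5)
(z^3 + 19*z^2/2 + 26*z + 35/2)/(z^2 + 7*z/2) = z + 6 + 5/z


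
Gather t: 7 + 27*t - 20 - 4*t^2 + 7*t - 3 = -4*t^2 + 34*t - 16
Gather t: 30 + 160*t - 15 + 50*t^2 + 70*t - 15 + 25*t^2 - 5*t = 75*t^2 + 225*t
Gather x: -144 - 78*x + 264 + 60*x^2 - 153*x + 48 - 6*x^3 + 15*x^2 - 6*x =-6*x^3 + 75*x^2 - 237*x + 168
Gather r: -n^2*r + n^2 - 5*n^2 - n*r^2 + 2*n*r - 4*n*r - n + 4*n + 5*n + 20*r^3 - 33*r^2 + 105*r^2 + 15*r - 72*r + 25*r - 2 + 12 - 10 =-4*n^2 + 8*n + 20*r^3 + r^2*(72 - n) + r*(-n^2 - 2*n - 32)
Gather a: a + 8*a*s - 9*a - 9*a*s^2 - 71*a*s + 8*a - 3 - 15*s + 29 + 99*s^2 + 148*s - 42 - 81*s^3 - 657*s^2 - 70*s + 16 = a*(-9*s^2 - 63*s) - 81*s^3 - 558*s^2 + 63*s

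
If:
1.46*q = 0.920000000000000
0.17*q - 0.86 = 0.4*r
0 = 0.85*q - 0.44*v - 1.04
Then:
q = 0.63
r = -1.88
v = -1.15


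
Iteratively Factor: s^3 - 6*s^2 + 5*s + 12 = (s + 1)*(s^2 - 7*s + 12) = (s - 3)*(s + 1)*(s - 4)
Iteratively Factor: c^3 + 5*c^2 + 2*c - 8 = (c + 2)*(c^2 + 3*c - 4) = (c + 2)*(c + 4)*(c - 1)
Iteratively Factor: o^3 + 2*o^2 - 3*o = (o + 3)*(o^2 - o) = o*(o + 3)*(o - 1)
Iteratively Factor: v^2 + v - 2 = (v - 1)*(v + 2)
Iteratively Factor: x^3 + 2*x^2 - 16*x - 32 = (x + 2)*(x^2 - 16) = (x + 2)*(x + 4)*(x - 4)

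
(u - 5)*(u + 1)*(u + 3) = u^3 - u^2 - 17*u - 15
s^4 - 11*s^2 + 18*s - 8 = (s - 2)*(s - 1)^2*(s + 4)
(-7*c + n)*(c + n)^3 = -7*c^4 - 20*c^3*n - 18*c^2*n^2 - 4*c*n^3 + n^4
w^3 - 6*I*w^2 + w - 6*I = (w - 6*I)*(w - I)*(w + I)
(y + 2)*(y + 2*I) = y^2 + 2*y + 2*I*y + 4*I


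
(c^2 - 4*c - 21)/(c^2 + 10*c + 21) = (c - 7)/(c + 7)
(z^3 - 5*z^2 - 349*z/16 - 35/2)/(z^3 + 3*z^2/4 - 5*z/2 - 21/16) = (4*z^2 - 27*z - 40)/(4*z^2 - 4*z - 3)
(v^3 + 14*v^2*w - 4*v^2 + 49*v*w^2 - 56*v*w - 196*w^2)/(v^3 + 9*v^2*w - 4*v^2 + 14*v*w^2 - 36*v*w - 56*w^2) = (v + 7*w)/(v + 2*w)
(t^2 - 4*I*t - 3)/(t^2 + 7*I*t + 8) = (t - 3*I)/(t + 8*I)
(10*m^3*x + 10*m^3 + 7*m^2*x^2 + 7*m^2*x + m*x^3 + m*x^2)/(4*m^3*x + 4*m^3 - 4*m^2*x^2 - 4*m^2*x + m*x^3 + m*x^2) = (10*m^2 + 7*m*x + x^2)/(4*m^2 - 4*m*x + x^2)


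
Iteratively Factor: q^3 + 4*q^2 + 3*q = (q + 1)*(q^2 + 3*q) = q*(q + 1)*(q + 3)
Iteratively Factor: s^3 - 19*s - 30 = (s + 2)*(s^2 - 2*s - 15) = (s + 2)*(s + 3)*(s - 5)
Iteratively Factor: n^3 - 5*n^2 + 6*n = (n - 3)*(n^2 - 2*n) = n*(n - 3)*(n - 2)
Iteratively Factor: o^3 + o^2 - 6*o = (o)*(o^2 + o - 6) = o*(o - 2)*(o + 3)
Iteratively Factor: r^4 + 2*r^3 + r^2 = (r)*(r^3 + 2*r^2 + r) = r*(r + 1)*(r^2 + r) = r^2*(r + 1)*(r + 1)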